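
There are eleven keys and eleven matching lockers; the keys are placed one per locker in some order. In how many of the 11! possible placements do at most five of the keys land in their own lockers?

39893116

# with exactly i fixed is C(11,i)·!(11-i); sum over i=0..5:
  i=0: C(11,0)·!11 = 1·14684570 = 14684570
  i=1: C(11,1)·!10 = 11·1334961 = 14684571
  i=2: C(11,2)·!9 = 55·133496 = 7342280
  i=3: C(11,3)·!8 = 165·14833 = 2447445
  i=4: C(11,4)·!7 = 330·1854 = 611820
  i=5: C(11,5)·!6 = 462·265 = 122430
Total = 39893116.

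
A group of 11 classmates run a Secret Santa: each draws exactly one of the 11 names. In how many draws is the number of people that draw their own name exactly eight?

Choose which 8 of the 11 are fixed: C(11,8) = 165.
The other 3 form a derangement: !3 = 2.
Total: 165 × 2 = 330.

330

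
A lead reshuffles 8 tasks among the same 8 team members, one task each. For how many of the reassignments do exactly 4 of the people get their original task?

630

Choose which 4 of the 8 are fixed: C(8,4) = 70.
The remaining 4 must be deranged: !4 = 9.
Total: 70 × 9 = 630.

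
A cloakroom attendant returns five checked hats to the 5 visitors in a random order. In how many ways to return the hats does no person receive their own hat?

The subfactorial !5 = [5!/e] (nearest integer).
5! = 120, and 120/e ≈ 44.15, so !5 = 44.

44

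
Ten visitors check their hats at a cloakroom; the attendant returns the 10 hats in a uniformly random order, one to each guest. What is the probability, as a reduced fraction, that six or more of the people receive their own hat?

Favorable outcomes: Σ_{i≥6} C(10,i)·!(10-i) = 210·9 + 120·2 + 45·1 + 10·0 + 1·1 = 2176.
Total outcomes: 10! = 3628800.
Probability = 2176/3628800 = 17/28350.

17/28350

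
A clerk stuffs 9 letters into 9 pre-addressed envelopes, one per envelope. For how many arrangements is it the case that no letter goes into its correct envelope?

By inclusion-exclusion, !9 = Σ (-1)^k · 9!/k! for k=0..9
= 9! - 9!/1! + 9!/2! - 9!/3! + 9!/4! - 9!/5! + 9!/6! - 9!/7! + 9!/8! - 9!/9!
= 362880 - 362880 + 181440 - 60480 + 15120 - 3024 + 504 - 72 + 9 - 1
= 133496

133496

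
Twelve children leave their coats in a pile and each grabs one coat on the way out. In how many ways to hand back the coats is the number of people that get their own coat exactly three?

Pick the 3 fixed positions: C(12,3) = 220 ways.
The other 9 form a derangement: !9 = 133496.
Total: 220 × 133496 = 29369120.

29369120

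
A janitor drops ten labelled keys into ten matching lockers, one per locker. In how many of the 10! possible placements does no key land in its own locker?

1334961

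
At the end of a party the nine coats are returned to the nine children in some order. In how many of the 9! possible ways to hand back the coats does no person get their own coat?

By inclusion-exclusion, !9 = Σ (-1)^k · 9!/k! for k=0..9
= 9! - 9!/1! + 9!/2! - 9!/3! + 9!/4! - 9!/5! + 9!/6! - 9!/7! + 9!/8! - 9!/9!
= 362880 - 362880 + 181440 - 60480 + 15120 - 3024 + 504 - 72 + 9 - 1
= 133496

133496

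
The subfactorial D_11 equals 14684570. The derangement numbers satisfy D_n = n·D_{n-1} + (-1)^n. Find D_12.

176214841

D_12 = 12·14684570 + 1 = 176214841.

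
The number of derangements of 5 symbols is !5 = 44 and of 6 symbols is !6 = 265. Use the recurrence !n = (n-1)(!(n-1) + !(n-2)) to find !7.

1854

!7 = (7-1)·(!6 + !5) = 6·(265 + 44) = 6·309 = 1854.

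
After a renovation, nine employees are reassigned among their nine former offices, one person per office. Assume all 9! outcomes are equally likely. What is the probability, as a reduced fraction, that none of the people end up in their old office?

Favorable outcomes: !9 = 133496.
Total outcomes: 9! = 362880.
Probability = 133496/362880 = 16687/45360.

16687/45360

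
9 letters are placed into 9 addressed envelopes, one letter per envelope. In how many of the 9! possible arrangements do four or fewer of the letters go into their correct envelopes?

Sum C(9,i)·!(9-i) for i = 0..4:
  i=0: C(9,0)·!9 = 1·133496 = 133496
  i=1: C(9,1)·!8 = 9·14833 = 133497
  i=2: C(9,2)·!7 = 36·1854 = 66744
  i=3: C(9,3)·!6 = 84·265 = 22260
  i=4: C(9,4)·!5 = 126·44 = 5544
Total = 361541.

361541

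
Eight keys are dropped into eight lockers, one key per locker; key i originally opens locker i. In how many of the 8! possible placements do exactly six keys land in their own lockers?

28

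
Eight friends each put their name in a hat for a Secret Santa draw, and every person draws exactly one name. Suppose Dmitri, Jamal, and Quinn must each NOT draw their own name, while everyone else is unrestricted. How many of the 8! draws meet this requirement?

27240

Inclusion-exclusion on the 3 forbidden self-matches:
Σ_{j=0}^{3} (-1)^j C(3,j)(8-j)!
= C(3,0)·8! - C(3,1)·7! + C(3,2)·6! - C(3,3)·5!
= 40320 - 15120 + 2160 - 120
= 27240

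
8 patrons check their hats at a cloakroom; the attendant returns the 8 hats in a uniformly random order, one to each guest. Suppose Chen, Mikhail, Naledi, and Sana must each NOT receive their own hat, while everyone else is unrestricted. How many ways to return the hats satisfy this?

24024

Let A_j be the event that the j-th constrained one is fixed. By inclusion-exclusion over the 4 events:
Σ_{j=0}^{4} (-1)^j C(4,j)(8-j)!
= C(4,0)·8! - C(4,1)·7! + C(4,2)·6! - C(4,3)·5! + C(4,4)·4!
= 40320 - 20160 + 4320 - 480 + 24
= 24024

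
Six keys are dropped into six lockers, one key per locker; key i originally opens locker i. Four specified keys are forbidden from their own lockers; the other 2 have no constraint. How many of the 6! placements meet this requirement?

362

Let A_j be the event that the j-th constrained one is fixed. By inclusion-exclusion over the 4 events:
Σ_{j=0}^{4} (-1)^j C(4,j)(6-j)!
= C(4,0)·6! - C(4,1)·5! + C(4,2)·4! - C(4,3)·3! + C(4,4)·2!
= 720 - 480 + 144 - 24 + 2
= 362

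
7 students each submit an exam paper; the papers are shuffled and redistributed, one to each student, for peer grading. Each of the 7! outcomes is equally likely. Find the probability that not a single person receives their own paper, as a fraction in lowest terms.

103/280

Favorable outcomes: !7 = 1854.
Total outcomes: 7! = 5040.
Probability = 1854/5040 = 103/280.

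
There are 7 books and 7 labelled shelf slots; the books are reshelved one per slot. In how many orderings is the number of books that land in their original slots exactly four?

70

Choose which 4 of the 7 are fixed: C(7,4) = 35.
The remaining 3 must be deranged: !3 = 2.
Total: 35 × 2 = 70.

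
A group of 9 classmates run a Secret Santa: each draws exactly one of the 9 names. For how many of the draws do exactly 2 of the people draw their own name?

66744

Pick the 2 fixed positions: C(9,2) = 36 ways.
The remaining 7 must be deranged: !7 = 1854.
Total: 36 × 1854 = 66744.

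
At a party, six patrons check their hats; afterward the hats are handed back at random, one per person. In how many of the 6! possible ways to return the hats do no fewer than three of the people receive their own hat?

56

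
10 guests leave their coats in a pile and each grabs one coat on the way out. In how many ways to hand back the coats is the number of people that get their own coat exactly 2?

667485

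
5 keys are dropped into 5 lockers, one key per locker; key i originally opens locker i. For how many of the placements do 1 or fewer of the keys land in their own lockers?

89

# with exactly i fixed is C(5,i)·!(5-i); sum over i=0..1:
  i=0: C(5,0)·!5 = 1·44 = 44
  i=1: C(5,1)·!4 = 5·9 = 45
Total = 89.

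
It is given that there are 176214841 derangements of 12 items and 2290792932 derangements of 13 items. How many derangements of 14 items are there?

32071101049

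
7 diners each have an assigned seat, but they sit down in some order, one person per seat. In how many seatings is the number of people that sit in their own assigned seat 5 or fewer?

Sum C(7,i)·!(7-i) for i = 0..5:
  i=0: C(7,0)·!7 = 1·1854 = 1854
  i=1: C(7,1)·!6 = 7·265 = 1855
  i=2: C(7,2)·!5 = 21·44 = 924
  i=3: C(7,3)·!4 = 35·9 = 315
  i=4: C(7,4)·!3 = 35·2 = 70
  i=5: C(7,5)·!2 = 21·1 = 21
Total = 5039.

5039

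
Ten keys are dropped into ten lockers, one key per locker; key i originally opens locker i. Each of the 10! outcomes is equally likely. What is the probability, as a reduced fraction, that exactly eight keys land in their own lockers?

1/80640

Favorable outcomes: C(10,8)·!2 = 45·1 = 45.
Total outcomes: 10! = 3628800.
Probability = 45/3628800 = 1/80640.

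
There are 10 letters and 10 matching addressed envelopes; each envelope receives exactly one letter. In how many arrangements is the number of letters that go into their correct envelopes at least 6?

2176

# with exactly i fixed is C(10,i)·!(10-i); sum over i=6..10:
  i=6: C(10,6)·!4 = 210·9 = 1890
  i=7: C(10,7)·!3 = 120·2 = 240
  i=8: C(10,8)·!2 = 45·1 = 45
  i=9: C(10,9)·!1 = 10·0 = 0
  i=10: C(10,10)·!0 = 1·1 = 1
Total = 2176.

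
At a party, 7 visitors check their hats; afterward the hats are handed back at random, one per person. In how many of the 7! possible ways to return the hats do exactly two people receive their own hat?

924

Choose which 2 of the 7 are fixed: C(7,2) = 21.
The other 5 form a derangement: !5 = 44.
Total: 21 × 44 = 924.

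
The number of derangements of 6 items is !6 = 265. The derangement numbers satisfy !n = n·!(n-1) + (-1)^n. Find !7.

!7 = 7·265 - 1 = 1854.

1854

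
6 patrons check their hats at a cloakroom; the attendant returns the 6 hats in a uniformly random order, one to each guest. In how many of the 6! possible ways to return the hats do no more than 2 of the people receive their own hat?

664

# with exactly i fixed is C(6,i)·!(6-i); sum over i=0..2:
  i=0: C(6,0)·!6 = 1·265 = 265
  i=1: C(6,1)·!5 = 6·44 = 264
  i=2: C(6,2)·!4 = 15·9 = 135
Total = 664.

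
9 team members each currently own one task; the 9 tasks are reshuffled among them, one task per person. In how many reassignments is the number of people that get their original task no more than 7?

# with exactly i fixed is C(9,i)·!(9-i); sum over i=0..7:
  i=0: C(9,0)·!9 = 1·133496 = 133496
  i=1: C(9,1)·!8 = 9·14833 = 133497
  i=2: C(9,2)·!7 = 36·1854 = 66744
  i=3: C(9,3)·!6 = 84·265 = 22260
  i=4: C(9,4)·!5 = 126·44 = 5544
  i=5: C(9,5)·!4 = 126·9 = 1134
  i=6: C(9,6)·!3 = 84·2 = 168
  i=7: C(9,7)·!2 = 36·1 = 36
Total = 362879.

362879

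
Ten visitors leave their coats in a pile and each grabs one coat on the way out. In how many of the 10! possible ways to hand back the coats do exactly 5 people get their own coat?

11088

Pick the 5 fixed positions: C(10,5) = 252 ways.
The other 5 form a derangement: !5 = 44.
Total: 252 × 44 = 11088.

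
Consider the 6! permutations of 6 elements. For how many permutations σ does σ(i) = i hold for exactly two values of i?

Pick the 2 fixed positions: C(6,2) = 15 ways.
The remaining 4 must be deranged: !4 = 9.
Total: 15 × 9 = 135.

135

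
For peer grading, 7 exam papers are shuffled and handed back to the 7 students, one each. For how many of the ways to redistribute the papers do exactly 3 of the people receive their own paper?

315

Choose which 3 of the 7 are fixed: C(7,3) = 35.
The remaining 4 must be deranged: !4 = 9.
Total: 35 × 9 = 315.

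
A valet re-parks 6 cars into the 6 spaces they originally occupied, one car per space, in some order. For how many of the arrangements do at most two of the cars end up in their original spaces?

664

Sum C(6,i)·!(6-i) for i = 0..2:
  i=0: C(6,0)·!6 = 1·265 = 265
  i=1: C(6,1)·!5 = 6·44 = 264
  i=2: C(6,2)·!4 = 15·9 = 135
Total = 664.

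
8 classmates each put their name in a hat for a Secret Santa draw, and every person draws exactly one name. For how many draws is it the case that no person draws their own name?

14833

The subfactorial !8 = [8!/e] (nearest integer).
8! = 40320, and 40320/e ≈ 14832.90, so !8 = 14833.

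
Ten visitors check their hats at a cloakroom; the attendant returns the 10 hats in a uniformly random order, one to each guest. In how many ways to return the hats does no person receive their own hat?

!10 is the nearest integer to 10!/e.
10! = 3628800, and 3628800/e ≈ 1334960.92, so !10 = 1334961.

1334961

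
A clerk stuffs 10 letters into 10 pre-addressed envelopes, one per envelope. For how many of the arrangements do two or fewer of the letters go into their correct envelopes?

3337406

# with exactly i fixed is C(10,i)·!(10-i); sum over i=0..2:
  i=0: C(10,0)·!10 = 1·1334961 = 1334961
  i=1: C(10,1)·!9 = 10·133496 = 1334960
  i=2: C(10,2)·!8 = 45·14833 = 667485
Total = 3337406.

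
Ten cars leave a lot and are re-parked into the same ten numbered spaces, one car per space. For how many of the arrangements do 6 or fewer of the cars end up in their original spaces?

3628514

# with exactly i fixed is C(10,i)·!(10-i); sum over i=0..6:
  i=0: C(10,0)·!10 = 1·1334961 = 1334961
  i=1: C(10,1)·!9 = 10·133496 = 1334960
  i=2: C(10,2)·!8 = 45·14833 = 667485
  i=3: C(10,3)·!7 = 120·1854 = 222480
  i=4: C(10,4)·!6 = 210·265 = 55650
  i=5: C(10,5)·!5 = 252·44 = 11088
  i=6: C(10,6)·!4 = 210·9 = 1890
Total = 3628514.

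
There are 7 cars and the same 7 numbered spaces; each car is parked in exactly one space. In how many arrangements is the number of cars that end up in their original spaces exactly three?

315

Choose which 3 of the 7 are fixed: C(7,3) = 35.
The other 4 form a derangement: !4 = 9.
Total: 35 × 9 = 315.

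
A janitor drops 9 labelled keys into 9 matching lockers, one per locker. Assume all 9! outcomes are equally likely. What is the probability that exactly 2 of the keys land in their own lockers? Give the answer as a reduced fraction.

Favorable outcomes: C(9,2)·!7 = 36·1854 = 66744.
Total outcomes: 9! = 362880.
Probability = 66744/362880 = 103/560.

103/560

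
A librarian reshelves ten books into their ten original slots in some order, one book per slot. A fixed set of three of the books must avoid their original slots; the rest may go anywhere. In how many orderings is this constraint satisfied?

2656080

Inclusion-exclusion on the 3 forbidden self-matches:
Σ_{j=0}^{3} (-1)^j C(3,j)(10-j)!
= C(3,0)·10! - C(3,1)·9! + C(3,2)·8! - C(3,3)·7!
= 3628800 - 1088640 + 120960 - 5040
= 2656080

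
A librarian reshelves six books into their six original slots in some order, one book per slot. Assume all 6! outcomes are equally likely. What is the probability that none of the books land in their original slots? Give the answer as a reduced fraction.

53/144

Favorable outcomes: !6 = 265.
Total outcomes: 6! = 720.
Probability = 265/720 = 53/144.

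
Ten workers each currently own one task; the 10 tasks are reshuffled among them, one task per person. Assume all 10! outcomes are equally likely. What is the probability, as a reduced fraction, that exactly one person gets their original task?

16687/45360

Favorable outcomes: C(10,1)·!9 = 10·133496 = 1334960.
Total outcomes: 10! = 3628800.
Probability = 1334960/3628800 = 16687/45360.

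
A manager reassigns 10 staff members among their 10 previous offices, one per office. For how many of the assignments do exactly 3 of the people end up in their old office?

222480

Choose which 3 of the 10 are fixed: C(10,3) = 120.
The remaining 7 must be deranged: !7 = 1854.
Total: 120 × 1854 = 222480.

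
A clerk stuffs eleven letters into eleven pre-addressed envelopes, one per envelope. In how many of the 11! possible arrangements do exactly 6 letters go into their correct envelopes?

Choose which 6 of the 11 are fixed: C(11,6) = 462.
The remaining 5 must be deranged: !5 = 44.
Total: 462 × 44 = 20328.

20328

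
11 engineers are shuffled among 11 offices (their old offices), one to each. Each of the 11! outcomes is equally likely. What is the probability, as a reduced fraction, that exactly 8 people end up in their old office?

1/120960

Favorable outcomes: C(11,8)·!3 = 165·2 = 330.
Total outcomes: 11! = 39916800.
Probability = 330/39916800 = 1/120960.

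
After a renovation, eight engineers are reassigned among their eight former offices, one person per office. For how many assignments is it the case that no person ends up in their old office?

14833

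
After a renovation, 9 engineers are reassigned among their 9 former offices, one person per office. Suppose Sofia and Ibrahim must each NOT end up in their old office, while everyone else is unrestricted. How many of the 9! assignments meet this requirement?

287280

Inclusion-exclusion on the 2 forbidden self-matches:
Σ_{j=0}^{2} (-1)^j C(2,j)(9-j)!
= C(2,0)·9! - C(2,1)·8! + C(2,2)·7!
= 362880 - 80640 + 5040
= 287280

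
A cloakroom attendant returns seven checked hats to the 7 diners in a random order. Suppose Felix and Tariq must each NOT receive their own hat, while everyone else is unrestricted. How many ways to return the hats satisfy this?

Let A_j be the event that the j-th constrained one is fixed. By inclusion-exclusion over the 2 events:
Σ_{j=0}^{2} (-1)^j C(2,j)(7-j)!
= C(2,0)·7! - C(2,1)·6! + C(2,2)·5!
= 5040 - 1440 + 120
= 3720

3720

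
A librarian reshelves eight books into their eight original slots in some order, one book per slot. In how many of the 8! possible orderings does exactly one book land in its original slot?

Pick the single fixed position: C(8,1) = 8 ways.
The remaining 7 must be deranged: !7 = 1854.
Total: 8 × 1854 = 14832.

14832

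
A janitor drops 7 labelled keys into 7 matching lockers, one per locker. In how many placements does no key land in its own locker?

1854

The number of derangements of 7 is !7 = Σ_{k=0}^{7} (-1)^k·7!/k!
= 7! - 7!/1! + 7!/2! - 7!/3! + 7!/4! - 7!/5! + 7!/6! - 7!/7!
= 5040 - 5040 + 2520 - 840 + 210 - 42 + 7 - 1
= 1854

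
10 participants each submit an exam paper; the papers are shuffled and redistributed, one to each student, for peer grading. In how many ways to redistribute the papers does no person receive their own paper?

1334961

Recurrence: !10 = 10·!9 + (-1)^10.
!10 = 10·133496 + 1 = 1334961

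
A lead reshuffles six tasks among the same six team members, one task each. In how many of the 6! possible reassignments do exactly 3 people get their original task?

40

Choose which 3 of the 6 are fixed: C(6,3) = 20.
The remaining 3 must be deranged: !3 = 2.
Total: 20 × 2 = 40.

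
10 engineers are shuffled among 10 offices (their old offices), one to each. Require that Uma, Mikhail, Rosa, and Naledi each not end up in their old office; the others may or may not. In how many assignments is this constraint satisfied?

2399760

Inclusion-exclusion on the 4 forbidden self-matches:
Σ_{j=0}^{4} (-1)^j C(4,j)(10-j)!
= C(4,0)·10! - C(4,1)·9! + C(4,2)·8! - C(4,3)·7! + C(4,4)·6!
= 3628800 - 1451520 + 241920 - 20160 + 720
= 2399760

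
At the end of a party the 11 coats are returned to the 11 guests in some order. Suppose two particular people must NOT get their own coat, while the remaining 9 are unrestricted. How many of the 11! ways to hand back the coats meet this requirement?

33022080

Inclusion-exclusion on the 2 forbidden self-matches:
Σ_{j=0}^{2} (-1)^j C(2,j)(11-j)!
= C(2,0)·11! - C(2,1)·10! + C(2,2)·9!
= 39916800 - 7257600 + 362880
= 33022080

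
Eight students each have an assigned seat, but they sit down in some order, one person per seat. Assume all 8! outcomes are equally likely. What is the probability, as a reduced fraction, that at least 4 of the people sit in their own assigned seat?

Favorable outcomes: Σ_{i≥4} C(8,i)·!(8-i) = 70·9 + 56·2 + 28·1 + 8·0 + 1·1 = 771.
Total outcomes: 8! = 40320.
Probability = 771/40320 = 257/13440.

257/13440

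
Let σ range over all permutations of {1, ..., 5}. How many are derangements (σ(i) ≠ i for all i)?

44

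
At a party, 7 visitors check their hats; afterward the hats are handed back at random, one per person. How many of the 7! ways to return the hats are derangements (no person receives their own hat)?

1854

!7 = 7! · Σ_{k=0}^{7} (-1)^k/k!
= 7! - 7!/1! + 7!/2! - 7!/3! + 7!/4! - 7!/5! + 7!/6! - 7!/7!
= 5040 - 5040 + 2520 - 840 + 210 - 42 + 7 - 1
= 1854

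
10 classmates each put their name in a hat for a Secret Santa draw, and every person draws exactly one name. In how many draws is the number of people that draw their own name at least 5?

13264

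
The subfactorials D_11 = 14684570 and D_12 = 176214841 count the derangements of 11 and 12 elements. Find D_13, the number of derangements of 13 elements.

2290792932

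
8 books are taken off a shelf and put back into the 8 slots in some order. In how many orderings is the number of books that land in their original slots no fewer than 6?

# with exactly i fixed is C(8,i)·!(8-i); sum over i=6..8:
  i=6: C(8,6)·!2 = 28·1 = 28
  i=7: C(8,7)·!1 = 8·0 = 0
  i=8: C(8,8)·!0 = 1·1 = 1
Total = 29.

29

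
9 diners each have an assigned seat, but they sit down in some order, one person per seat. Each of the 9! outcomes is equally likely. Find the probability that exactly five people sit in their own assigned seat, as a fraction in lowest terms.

1/320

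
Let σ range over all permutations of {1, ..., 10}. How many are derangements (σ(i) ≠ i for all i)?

1334961

!10 = 10! · Σ_{k=0}^{10} (-1)^k/k!
= 10! - 10!/1! + 10!/2! - 10!/3! + 10!/4! - 10!/5! + 10!/6! - 10!/7! + 10!/8! - 10!/9! + 10!/10!
= 3628800 - 3628800 + 1814400 - 604800 + 151200 - 30240 + 5040 - 720 + 90 - 10 + 1
= 1334961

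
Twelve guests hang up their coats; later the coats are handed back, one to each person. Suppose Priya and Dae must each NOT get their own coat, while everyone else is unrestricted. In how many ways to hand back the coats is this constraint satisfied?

402796800

Let A_j be the event that the j-th constrained one is fixed. By inclusion-exclusion over the 2 events:
Σ_{j=0}^{2} (-1)^j C(2,j)(12-j)!
= C(2,0)·12! - C(2,1)·11! + C(2,2)·10!
= 479001600 - 79833600 + 3628800
= 402796800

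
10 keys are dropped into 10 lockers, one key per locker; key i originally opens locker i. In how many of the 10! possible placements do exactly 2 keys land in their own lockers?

667485

Choose which 2 of the 10 are fixed: C(10,2) = 45.
The remaining 8 must be deranged: !8 = 14833.
Total: 45 × 14833 = 667485.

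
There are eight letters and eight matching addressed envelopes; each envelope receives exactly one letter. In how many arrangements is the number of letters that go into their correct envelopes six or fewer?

40319

# with exactly i fixed is C(8,i)·!(8-i); sum over i=0..6:
  i=0: C(8,0)·!8 = 1·14833 = 14833
  i=1: C(8,1)·!7 = 8·1854 = 14832
  i=2: C(8,2)·!6 = 28·265 = 7420
  i=3: C(8,3)·!5 = 56·44 = 2464
  i=4: C(8,4)·!4 = 70·9 = 630
  i=5: C(8,5)·!3 = 56·2 = 112
  i=6: C(8,6)·!2 = 28·1 = 28
Total = 40319.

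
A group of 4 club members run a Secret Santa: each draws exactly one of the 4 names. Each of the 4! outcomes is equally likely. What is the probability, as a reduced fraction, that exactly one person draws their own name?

1/3

Favorable outcomes: C(4,1)·!3 = 4·2 = 8.
Total outcomes: 4! = 24.
Probability = 8/24 = 1/3.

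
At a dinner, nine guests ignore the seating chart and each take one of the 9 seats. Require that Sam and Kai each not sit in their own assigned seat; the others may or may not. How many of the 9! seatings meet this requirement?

287280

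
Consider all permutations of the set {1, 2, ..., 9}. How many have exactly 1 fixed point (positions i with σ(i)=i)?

Pick the single fixed position: C(9,1) = 9 ways.
The other 8 form a derangement: !8 = 14833.
Total: 9 × 14833 = 133497.

133497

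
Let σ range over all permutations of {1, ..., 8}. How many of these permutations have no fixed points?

14833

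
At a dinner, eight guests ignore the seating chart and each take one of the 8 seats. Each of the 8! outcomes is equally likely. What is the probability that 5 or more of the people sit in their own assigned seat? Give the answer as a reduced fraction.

Favorable outcomes: Σ_{i≥5} C(8,i)·!(8-i) = 56·2 + 28·1 + 8·0 + 1·1 = 141.
Total outcomes: 8! = 40320.
Probability = 141/40320 = 47/13440.

47/13440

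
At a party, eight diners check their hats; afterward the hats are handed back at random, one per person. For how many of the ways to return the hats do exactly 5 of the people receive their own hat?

Choose which 5 of the 8 are fixed: C(8,5) = 56.
The remaining 3 must be deranged: !3 = 2.
Total: 56 × 2 = 112.

112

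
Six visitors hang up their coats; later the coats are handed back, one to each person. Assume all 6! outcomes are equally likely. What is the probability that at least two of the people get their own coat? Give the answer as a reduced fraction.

191/720

Favorable outcomes: Σ_{i≥2} C(6,i)·!(6-i) = 15·9 + 20·2 + 15·1 + 6·0 + 1·1 = 191.
Total outcomes: 6! = 720.
Probability = 191/720 = 191/720.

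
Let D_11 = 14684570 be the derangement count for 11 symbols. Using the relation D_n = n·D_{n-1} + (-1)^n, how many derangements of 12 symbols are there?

176214841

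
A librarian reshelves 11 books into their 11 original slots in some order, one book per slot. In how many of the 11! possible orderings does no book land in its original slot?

!11 = 11! · Σ_{k=0}^{11} (-1)^k/k!
= 11! - 11!/1! + 11!/2! - 11!/3! + 11!/4! - 11!/5! + 11!/6! - 11!/7! + 11!/8! - 11!/9! + 11!/10! - 11!/11!
= 39916800 - 39916800 + 19958400 - 6652800 + 1663200 - 332640 + 55440 - 7920 + 990 - 110 + 11 - 1
= 14684570

14684570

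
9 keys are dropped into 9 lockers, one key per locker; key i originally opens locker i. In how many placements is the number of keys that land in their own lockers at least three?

29143

# with exactly i fixed is C(9,i)·!(9-i); sum over i=3..9:
  i=3: C(9,3)·!6 = 84·265 = 22260
  i=4: C(9,4)·!5 = 126·44 = 5544
  i=5: C(9,5)·!4 = 126·9 = 1134
  i=6: C(9,6)·!3 = 84·2 = 168
  i=7: C(9,7)·!2 = 36·1 = 36
  i=8: C(9,8)·!1 = 9·0 = 0
  i=9: C(9,9)·!0 = 1·1 = 1
Total = 29143.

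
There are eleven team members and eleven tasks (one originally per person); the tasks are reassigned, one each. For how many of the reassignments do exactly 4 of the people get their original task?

611820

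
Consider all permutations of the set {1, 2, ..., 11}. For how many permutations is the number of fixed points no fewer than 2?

10547659

# with exactly i fixed is C(11,i)·!(11-i); sum over i=2..11:
  i=2: C(11,2)·!9 = 55·133496 = 7342280
  i=3: C(11,3)·!8 = 165·14833 = 2447445
  i=4: C(11,4)·!7 = 330·1854 = 611820
  i=5: C(11,5)·!6 = 462·265 = 122430
  i=6: C(11,6)·!5 = 462·44 = 20328
  i=7: C(11,7)·!4 = 330·9 = 2970
  i=8: C(11,8)·!3 = 165·2 = 330
  i=9: C(11,9)·!2 = 55·1 = 55
  i=10: C(11,10)·!1 = 11·0 = 0
  i=11: C(11,11)·!0 = 1·1 = 1
Total = 10547659.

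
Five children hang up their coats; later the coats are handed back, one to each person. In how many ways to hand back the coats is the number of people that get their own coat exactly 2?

Pick the 2 fixed positions: C(5,2) = 10 ways.
The remaining 3 must be deranged: !3 = 2.
Total: 10 × 2 = 20.

20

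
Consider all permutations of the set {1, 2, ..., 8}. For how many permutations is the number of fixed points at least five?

141

Sum C(8,i)·!(8-i) for i = 5..8:
  i=5: C(8,5)·!3 = 56·2 = 112
  i=6: C(8,6)·!2 = 28·1 = 28
  i=7: C(8,7)·!1 = 8·0 = 0
  i=8: C(8,8)·!0 = 1·1 = 1
Total = 141.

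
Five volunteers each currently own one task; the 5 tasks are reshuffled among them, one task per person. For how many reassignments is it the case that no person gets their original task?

The number of derangements of 5 is !5 = Σ_{k=0}^{5} (-1)^k·5!/k!
= 5! - 5!/1! + 5!/2! - 5!/3! + 5!/4! - 5!/5!
= 120 - 120 + 60 - 20 + 5 - 1
= 44

44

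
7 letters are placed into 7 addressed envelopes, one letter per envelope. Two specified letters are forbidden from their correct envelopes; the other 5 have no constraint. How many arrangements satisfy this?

Inclusion-exclusion on the 2 forbidden self-matches:
Σ_{j=0}^{2} (-1)^j C(2,j)(7-j)!
= C(2,0)·7! - C(2,1)·6! + C(2,2)·5!
= 5040 - 1440 + 120
= 3720

3720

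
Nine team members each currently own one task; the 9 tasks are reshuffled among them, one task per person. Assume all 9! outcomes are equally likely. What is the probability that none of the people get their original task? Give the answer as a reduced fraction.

16687/45360

Favorable outcomes: !9 = 133496.
Total outcomes: 9! = 362880.
Probability = 133496/362880 = 16687/45360.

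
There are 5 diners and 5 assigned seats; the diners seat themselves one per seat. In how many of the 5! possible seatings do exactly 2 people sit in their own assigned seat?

20

Pick the 2 fixed positions: C(5,2) = 10 ways.
The remaining 3 must be deranged: !3 = 2.
Total: 10 × 2 = 20.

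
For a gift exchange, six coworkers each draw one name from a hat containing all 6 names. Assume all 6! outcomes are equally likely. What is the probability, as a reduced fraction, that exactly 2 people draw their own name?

Favorable outcomes: C(6,2)·!4 = 15·9 = 135.
Total outcomes: 6! = 720.
Probability = 135/720 = 3/16.

3/16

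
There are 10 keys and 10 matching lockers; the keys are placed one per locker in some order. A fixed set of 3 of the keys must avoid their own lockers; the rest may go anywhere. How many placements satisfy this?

Let A_j be the event that the j-th constrained one is fixed. By inclusion-exclusion over the 3 events:
Σ_{j=0}^{3} (-1)^j C(3,j)(10-j)!
= C(3,0)·10! - C(3,1)·9! + C(3,2)·8! - C(3,3)·7!
= 3628800 - 1088640 + 120960 - 5040
= 2656080

2656080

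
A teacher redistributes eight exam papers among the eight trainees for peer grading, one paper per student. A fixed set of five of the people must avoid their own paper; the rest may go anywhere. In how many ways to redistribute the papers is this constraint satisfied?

Let A_j be the event that the j-th constrained one is fixed. By inclusion-exclusion over the 5 events:
Σ_{j=0}^{5} (-1)^j C(5,j)(8-j)!
= C(5,0)·8! - C(5,1)·7! + C(5,2)·6! - C(5,3)·5! + C(5,4)·4! - C(5,5)·3!
= 40320 - 25200 + 7200 - 1200 + 120 - 6
= 21234

21234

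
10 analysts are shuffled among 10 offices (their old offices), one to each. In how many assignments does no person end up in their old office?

1334961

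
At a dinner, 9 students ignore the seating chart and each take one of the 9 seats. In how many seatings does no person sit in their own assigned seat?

133496

Use !n = (n-1)(!(n-1) + !(n-2)).
!9 = 8·(14833 + 1854) = 8·16687 = 133496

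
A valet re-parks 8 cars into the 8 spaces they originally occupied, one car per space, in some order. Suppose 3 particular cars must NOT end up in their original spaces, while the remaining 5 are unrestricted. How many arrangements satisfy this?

27240

Let A_j be the event that the j-th constrained one is fixed. By inclusion-exclusion over the 3 events:
Σ_{j=0}^{3} (-1)^j C(3,j)(8-j)!
= C(3,0)·8! - C(3,1)·7! + C(3,2)·6! - C(3,3)·5!
= 40320 - 15120 + 2160 - 120
= 27240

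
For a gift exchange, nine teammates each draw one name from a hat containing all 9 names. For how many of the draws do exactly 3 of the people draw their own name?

Pick the 3 fixed positions: C(9,3) = 84 ways.
The remaining 6 must be deranged: !6 = 265.
Total: 84 × 265 = 22260.

22260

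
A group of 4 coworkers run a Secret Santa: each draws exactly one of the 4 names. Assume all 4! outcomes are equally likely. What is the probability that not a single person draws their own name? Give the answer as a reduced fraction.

Favorable outcomes: !4 = 9.
Total outcomes: 4! = 24.
Probability = 9/24 = 3/8.

3/8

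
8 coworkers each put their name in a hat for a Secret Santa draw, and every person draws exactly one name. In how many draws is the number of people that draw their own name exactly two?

Choose which 2 of the 8 are fixed: C(8,2) = 28.
The other 6 form a derangement: !6 = 265.
Total: 28 × 265 = 7420.

7420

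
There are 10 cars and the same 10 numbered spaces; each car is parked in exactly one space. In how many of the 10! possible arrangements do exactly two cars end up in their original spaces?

Choose which 2 of the 10 are fixed: C(10,2) = 45.
The other 8 form a derangement: !8 = 14833.
Total: 45 × 14833 = 667485.

667485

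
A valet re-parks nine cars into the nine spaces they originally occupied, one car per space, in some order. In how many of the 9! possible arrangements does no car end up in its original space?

133496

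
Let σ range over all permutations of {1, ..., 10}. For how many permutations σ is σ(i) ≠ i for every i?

1334961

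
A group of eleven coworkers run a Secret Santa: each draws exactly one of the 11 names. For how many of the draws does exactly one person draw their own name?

14684571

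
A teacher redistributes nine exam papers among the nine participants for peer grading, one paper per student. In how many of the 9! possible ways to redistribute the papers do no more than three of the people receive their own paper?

355997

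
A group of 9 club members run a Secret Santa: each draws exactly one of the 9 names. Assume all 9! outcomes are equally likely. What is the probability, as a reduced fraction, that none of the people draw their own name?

Favorable outcomes: !9 = 133496.
Total outcomes: 9! = 362880.
Probability = 133496/362880 = 16687/45360.

16687/45360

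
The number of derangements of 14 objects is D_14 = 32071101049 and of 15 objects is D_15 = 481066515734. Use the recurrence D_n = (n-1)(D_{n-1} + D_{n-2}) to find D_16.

7697064251745

D_16 = (16-1)·(D_15 + D_14) = 15·(481066515734 + 32071101049) = 15·513137616783 = 7697064251745.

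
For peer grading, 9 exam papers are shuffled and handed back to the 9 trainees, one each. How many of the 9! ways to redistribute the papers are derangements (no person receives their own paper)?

133496

Recurrence: !9 = 8·(!8 + !7).
!9 = 8·(14833 + 1854) = 8·16687 = 133496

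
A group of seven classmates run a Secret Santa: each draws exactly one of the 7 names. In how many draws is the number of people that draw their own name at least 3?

Sum C(7,i)·!(7-i) for i = 3..7:
  i=3: C(7,3)·!4 = 35·9 = 315
  i=4: C(7,4)·!3 = 35·2 = 70
  i=5: C(7,5)·!2 = 21·1 = 21
  i=6: C(7,6)·!1 = 7·0 = 0
  i=7: C(7,7)·!0 = 1·1 = 1
Total = 407.

407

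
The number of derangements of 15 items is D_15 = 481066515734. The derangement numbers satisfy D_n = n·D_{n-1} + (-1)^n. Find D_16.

7697064251745

D_16 = 16·481066515734 + 1 = 7697064251745.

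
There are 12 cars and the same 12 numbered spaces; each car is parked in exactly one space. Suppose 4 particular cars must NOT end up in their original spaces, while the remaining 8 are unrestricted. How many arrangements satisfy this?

339696000

Inclusion-exclusion on the 4 forbidden self-matches:
Σ_{j=0}^{4} (-1)^j C(4,j)(12-j)!
= C(4,0)·12! - C(4,1)·11! + C(4,2)·10! - C(4,3)·9! + C(4,4)·8!
= 479001600 - 159667200 + 21772800 - 1451520 + 40320
= 339696000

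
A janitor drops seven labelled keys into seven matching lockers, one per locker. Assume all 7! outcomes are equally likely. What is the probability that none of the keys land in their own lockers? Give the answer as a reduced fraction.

Favorable outcomes: !7 = 1854.
Total outcomes: 7! = 5040.
Probability = 1854/5040 = 103/280.

103/280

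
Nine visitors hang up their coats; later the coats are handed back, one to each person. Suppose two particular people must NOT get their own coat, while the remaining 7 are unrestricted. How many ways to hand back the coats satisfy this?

287280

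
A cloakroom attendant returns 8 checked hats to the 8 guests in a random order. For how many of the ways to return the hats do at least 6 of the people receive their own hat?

29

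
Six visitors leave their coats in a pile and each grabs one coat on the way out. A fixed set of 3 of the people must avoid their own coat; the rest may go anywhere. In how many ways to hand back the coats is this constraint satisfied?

Inclusion-exclusion on the 3 forbidden self-matches:
Σ_{j=0}^{3} (-1)^j C(3,j)(6-j)!
= C(3,0)·6! - C(3,1)·5! + C(3,2)·4! - C(3,3)·3!
= 720 - 360 + 72 - 6
= 426

426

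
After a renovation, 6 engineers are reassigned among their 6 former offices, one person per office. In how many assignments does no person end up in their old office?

265

By inclusion-exclusion, !6 = Σ (-1)^k · 6!/k! for k=0..6
= 6! - 6!/1! + 6!/2! - 6!/3! + 6!/4! - 6!/5! + 6!/6!
= 720 - 720 + 360 - 120 + 30 - 6 + 1
= 265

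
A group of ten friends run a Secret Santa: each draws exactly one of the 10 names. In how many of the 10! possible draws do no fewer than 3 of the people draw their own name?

Sum C(10,i)·!(10-i) for i = 3..10:
  i=3: C(10,3)·!7 = 120·1854 = 222480
  i=4: C(10,4)·!6 = 210·265 = 55650
  i=5: C(10,5)·!5 = 252·44 = 11088
  i=6: C(10,6)·!4 = 210·9 = 1890
  i=7: C(10,7)·!3 = 120·2 = 240
  i=8: C(10,8)·!2 = 45·1 = 45
  i=9: C(10,9)·!1 = 10·0 = 0
  i=10: C(10,10)·!0 = 1·1 = 1
Total = 291394.

291394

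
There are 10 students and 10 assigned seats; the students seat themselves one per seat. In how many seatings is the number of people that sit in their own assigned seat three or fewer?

3559886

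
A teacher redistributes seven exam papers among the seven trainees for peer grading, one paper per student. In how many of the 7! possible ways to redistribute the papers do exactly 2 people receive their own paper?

924

Choose which 2 of the 7 are fixed: C(7,2) = 21.
The remaining 5 must be deranged: !5 = 44.
Total: 21 × 44 = 924.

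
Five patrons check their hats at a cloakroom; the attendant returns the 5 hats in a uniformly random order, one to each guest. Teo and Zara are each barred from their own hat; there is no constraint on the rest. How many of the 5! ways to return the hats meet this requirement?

Inclusion-exclusion on the 2 forbidden self-matches:
Σ_{j=0}^{2} (-1)^j C(2,j)(5-j)!
= C(2,0)·5! - C(2,1)·4! + C(2,2)·3!
= 120 - 48 + 6
= 78

78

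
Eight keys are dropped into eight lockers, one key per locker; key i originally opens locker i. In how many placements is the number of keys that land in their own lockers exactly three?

2464

Pick the 3 fixed positions: C(8,3) = 56 ways.
The other 5 form a derangement: !5 = 44.
Total: 56 × 44 = 2464.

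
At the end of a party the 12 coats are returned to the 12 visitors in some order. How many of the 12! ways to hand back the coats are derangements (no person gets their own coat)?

Recurrence: !12 = 12·!11 + (-1)^12.
!12 = 12·14684570 + 1 = 176214841

176214841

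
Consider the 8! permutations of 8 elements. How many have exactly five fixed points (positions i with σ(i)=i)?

Choose which 5 of the 8 are fixed: C(8,5) = 56.
The other 3 form a derangement: !3 = 2.
Total: 56 × 2 = 112.

112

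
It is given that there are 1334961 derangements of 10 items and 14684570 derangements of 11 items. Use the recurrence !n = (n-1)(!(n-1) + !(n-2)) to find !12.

176214841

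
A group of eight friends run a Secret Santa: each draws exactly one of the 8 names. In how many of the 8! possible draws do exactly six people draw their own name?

28

Choose which 6 of the 8 are fixed: C(8,6) = 28.
The remaining 2 must be deranged: !2 = 1.
Total: 28 × 1 = 28.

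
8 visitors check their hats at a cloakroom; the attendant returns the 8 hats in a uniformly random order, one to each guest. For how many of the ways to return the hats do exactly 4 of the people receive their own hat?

Choose which 4 of the 8 are fixed: C(8,4) = 70.
The remaining 4 must be deranged: !4 = 9.
Total: 70 × 9 = 630.

630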